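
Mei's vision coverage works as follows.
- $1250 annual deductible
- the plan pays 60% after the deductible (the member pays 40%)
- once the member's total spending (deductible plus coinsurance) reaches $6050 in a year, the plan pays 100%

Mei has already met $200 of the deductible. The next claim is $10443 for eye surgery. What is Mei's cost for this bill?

Remaining deductible: $1250 − $200 = $1050.
The remaining $9393 (= $10443 − $1050) moves to coinsurance.
Coinsurance: $9393 × 40% = $3757.20.
Member responsibility before any cap: $1050 + $3757.20 = $4807.20.
Cumulative spending $200 + $4807.20 = $5007.20 stays under the $6050 maximum.

$4807.20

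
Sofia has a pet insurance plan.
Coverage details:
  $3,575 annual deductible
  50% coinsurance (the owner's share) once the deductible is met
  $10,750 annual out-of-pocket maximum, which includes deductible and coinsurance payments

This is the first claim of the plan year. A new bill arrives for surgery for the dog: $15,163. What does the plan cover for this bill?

$5,794

Deductible not yet touched, so the first $3,575 of the bill goes to the deductible.
That leaves $15,163 − $3,575 = $11,588 for coinsurance.
Coinsurance: $11,588 × 50% = $5,794.
That puts the owner's cost at $3,575 + $5,794 = $9,369 before any cap.
Total out-of-pocket so far would be $0 + $9,369 = $9,369, below the $10,750 cap — no reduction.
The plan picks up $15,163 − $9,369 = $5,794.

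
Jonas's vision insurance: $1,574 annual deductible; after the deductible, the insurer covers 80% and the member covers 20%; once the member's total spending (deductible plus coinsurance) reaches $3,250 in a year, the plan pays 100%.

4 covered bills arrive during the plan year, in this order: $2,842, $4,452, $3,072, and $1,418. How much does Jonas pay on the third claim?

$532

Claim 1 — $2,842: deductible takes $1,574, $1,268 remains; coinsurance $1,268 × 20% = $253.60. Cost to member: $1,827.60. OOP to date $1,827.60.
Claim 2 — $4,452: 20% coinsurance on $4,452 = $890.40. Member pays $890.40; OOP now $2,718.
Claim 3 — $3,072: 20% coinsurance on $3,072 = $614.40. OOP would hit $3,332.40 > $3,250, so the cap limits the member to $3,250 − $2,718 = $532.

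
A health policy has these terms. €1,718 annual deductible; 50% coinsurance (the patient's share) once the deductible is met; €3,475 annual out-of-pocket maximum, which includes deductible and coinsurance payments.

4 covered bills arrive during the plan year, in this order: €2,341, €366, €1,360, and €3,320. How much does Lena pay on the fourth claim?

€582.50

Claim 1 — €2,341: €1,718 to deductible, leaving €623; coinsurance €623 × 50% = €311.50. Patient owes €2,029.50 (running OOP €2,029.50).
Claim 2 — €366: 50% coinsurance on €366 = €183. Patient owes €183 (running OOP €2,212.50).
Claim 3 — €1,360: deductible already satisfied, so patient's share is 50% × €1,360 = €680. Patient pays €680; OOP now €2,892.50.
Claim 4 — €3,320: deductible met; 50% of €3,320 = €1,660. Adding that to €2,892.50 gives €4,552.50, past the €3,475 cap; patient pays only €3,475 − €2,892.50 = €582.50.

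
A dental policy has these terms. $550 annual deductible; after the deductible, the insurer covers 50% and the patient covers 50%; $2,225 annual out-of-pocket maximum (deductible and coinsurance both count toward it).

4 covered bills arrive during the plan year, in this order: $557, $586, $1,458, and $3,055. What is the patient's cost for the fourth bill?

#1 ($557): $550 finishes the deductible; $7 goes to coinsurance; coinsurance $7 × 50% = $3.50. Patient owes $553.50 (running OOP $553.50).
#2 ($586): 50% coinsurance on $586 = $293. Patient owes $293 (running OOP $846.50).
#3 ($1,458): 50% coinsurance on $1,458 = $729. Patient owes $729 (running OOP $1,575.50).
#4 ($3,055): 50% coinsurance on $3,055 = $1,527.50. That would push OOP to $3,103, over the $2,225 cap, so patient pays $2,225 − $1,575.50 = $649.50.

$649.50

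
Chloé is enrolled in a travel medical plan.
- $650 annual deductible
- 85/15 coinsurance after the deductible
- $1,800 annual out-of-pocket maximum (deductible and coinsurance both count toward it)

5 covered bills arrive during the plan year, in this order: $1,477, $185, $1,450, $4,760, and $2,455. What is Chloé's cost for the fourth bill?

$714

Claim 1 — $1,477: deductible takes $650, $827 remains; coinsurance $827 × 15% = $124.05. Cost to traveler: $774.05. OOP to date $774.05.
Claim 2 — $185: 15% coinsurance on $185 = $27.75. Cost to traveler: $27.75. OOP to date $801.80.
Claim 3 — $1,450: 15% coinsurance on $1,450 = $217.50. Traveler owes $217.50 (running OOP $1,019.30).
Claim 4 — $4,760: deductible already satisfied, so traveler's share is 15% × $4,760 = $714. Traveler owes $714 (running OOP $1,733.30).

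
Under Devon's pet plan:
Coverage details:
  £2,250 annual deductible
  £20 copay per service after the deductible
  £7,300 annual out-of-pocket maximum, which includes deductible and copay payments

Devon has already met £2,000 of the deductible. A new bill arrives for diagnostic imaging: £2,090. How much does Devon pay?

£2,000 of the £2,250 deductible is already met, leaving £250.
After the £250 deductible portion, £2,090 − £250 = £1,840 is subject to the copay.
Copay on this service: £20.
That puts the owner's cost at £250 + £20 = £270 before any cap.
Total out-of-pocket so far would be £2,000 + £270 = £2,270, below the £7,300 cap — no reduction.

£270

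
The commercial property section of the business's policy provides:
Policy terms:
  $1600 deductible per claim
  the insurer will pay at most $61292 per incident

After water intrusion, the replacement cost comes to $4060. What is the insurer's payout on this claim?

$2460

Subtract the deductible: $4060 − $1600 = $2460.
$2460 ≤ $61292, so the limit doesn't bind; insurer pays $2460.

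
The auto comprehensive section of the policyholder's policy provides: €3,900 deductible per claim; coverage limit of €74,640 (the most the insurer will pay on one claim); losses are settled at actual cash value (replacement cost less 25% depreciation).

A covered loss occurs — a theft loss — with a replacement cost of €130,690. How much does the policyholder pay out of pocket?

€56,050

Depreciate 25%: the covered value is €130,690 × 0.75 = €98,017.50.
Less the €3,900 deductible: €98,017.50 − €3,900 = €94,117.50.
Since €94,117.50 > €74,640, the payout is capped at €74,640.
The policyholder bears the rest of the original loss: €130,690 − €74,640 = €56,050.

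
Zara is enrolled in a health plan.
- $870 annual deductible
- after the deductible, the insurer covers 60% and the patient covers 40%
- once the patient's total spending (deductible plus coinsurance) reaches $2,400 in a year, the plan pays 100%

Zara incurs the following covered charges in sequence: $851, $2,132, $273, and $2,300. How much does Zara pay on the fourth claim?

Claim 1 — $851: fully absorbed by the deductible. Patient owes $851 (running OOP $851).
Claim 2 — $2,132: $19 to deductible, leaving $2,113; coinsurance $2,113 × 40% = $845.20. Cost to patient: $864.20. OOP to date $1,715.20.
Claim 3 — $273: 40% coinsurance on $273 = $109.20. Patient pays $109.20; OOP now $1,824.40.
Claim 4 — $2,300: deductible met; 40% of $2,300 = $920. That would push OOP to $2,744.40, over the $2,400 cap, so patient pays $2,400 − $1,824.40 = $575.60.

$575.60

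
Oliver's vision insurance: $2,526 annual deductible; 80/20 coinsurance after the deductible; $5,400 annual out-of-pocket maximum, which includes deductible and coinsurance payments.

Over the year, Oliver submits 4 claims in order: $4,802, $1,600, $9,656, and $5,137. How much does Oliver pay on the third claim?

$1,931.20

Claim 1 — $4,802: $2,526 finishes the deductible; $2,276 goes to coinsurance; member's 20% is $455.20. Member owes $2,981.20 (running OOP $2,981.20).
Claim 2 — $1,600: deductible met; 20% of $1,600 = $320. Cost to member: $320. OOP to date $3,301.20.
Claim 3 — $9,656: deductible met; 20% of $9,656 = $1,931.20. Member owes $1,931.20 (running OOP $5,232.40).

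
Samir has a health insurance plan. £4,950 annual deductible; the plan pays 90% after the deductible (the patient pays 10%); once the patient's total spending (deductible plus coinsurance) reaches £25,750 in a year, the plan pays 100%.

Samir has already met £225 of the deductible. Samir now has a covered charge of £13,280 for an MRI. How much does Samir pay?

£225 of the £4,950 deductible is already met, leaving £4,725.
That leaves £13,280 − £4,725 = £8,555 for coinsurance.
Patient's 10% share of £8,555 is £855.50.
Patient responsibility before any cap: £4,725 + £855.50 = £5,580.50.
Total out-of-pocket so far would be £225 + £5,580.50 = £5,805.50, below the £25,750 cap — no reduction.

£5,580.50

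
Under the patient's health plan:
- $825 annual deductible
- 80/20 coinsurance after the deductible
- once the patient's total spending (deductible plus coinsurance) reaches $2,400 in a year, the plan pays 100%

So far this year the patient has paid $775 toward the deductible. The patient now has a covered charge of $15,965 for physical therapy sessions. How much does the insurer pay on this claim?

$14,340

$775 of the $825 deductible is already met, leaving $50.
After the $50 deductible portion, $15,965 − $50 = $15,915 is subject to coinsurance.
Patient's 20% share of $15,915 is $3,183.
Patient responsibility before any cap: $50 + $3,183 = $3,233.
Year-to-date out-of-pocket would reach $775 + $3,233 = $4,008, above the $2,400 maximum, so the patient pays only $2,400 − $775 = $1,625.
The plan picks up $15,965 − $1,625 = $14,340.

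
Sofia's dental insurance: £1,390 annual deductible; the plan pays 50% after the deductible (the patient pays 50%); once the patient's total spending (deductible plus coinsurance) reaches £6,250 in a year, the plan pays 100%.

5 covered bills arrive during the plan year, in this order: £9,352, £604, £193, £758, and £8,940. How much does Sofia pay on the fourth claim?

Claim 1 — £9,352: £1,390 to deductible, leaving £7,962; coinsurance £7,962 × 50% = £3,981. Patient pays £5,371; OOP now £5,371.
Claim 2 — £604: deductible already satisfied, so patient's share is 50% × £604 = £302. Patient owes £302 (running OOP £5,673).
Claim 3 — £193: 50% coinsurance on £193 = £96.50. Patient owes £96.50 (running OOP £5,769.50).
Claim 4 — £758: deductible already satisfied, so patient's share is 50% × £758 = £379. Cost to patient: £379. OOP to date £6,148.50.

£379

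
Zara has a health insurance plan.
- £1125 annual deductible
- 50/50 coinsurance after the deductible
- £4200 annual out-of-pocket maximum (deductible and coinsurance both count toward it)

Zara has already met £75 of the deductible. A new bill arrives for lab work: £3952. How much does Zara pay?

£2501

Deductible still to meet: £1125 − £75 = £1050.
That leaves £3952 − £1050 = £2902 for coinsurance.
50% of £2902 = £1451 falls to the patient.
That puts the patient's cost at £1050 + £1451 = £2501 before any cap.
Total out-of-pocket so far would be £75 + £2501 = £2576, below the £4200 cap — no reduction.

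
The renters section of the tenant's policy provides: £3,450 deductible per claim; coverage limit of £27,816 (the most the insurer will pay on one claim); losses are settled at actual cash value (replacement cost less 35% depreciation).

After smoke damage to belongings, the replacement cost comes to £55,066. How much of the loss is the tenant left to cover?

At 35% depreciation, ACV = £55,066 − £19,273.10 = £35,792.90.
After the deductible, £35,792.90 − £3,450 = £32,342.90 remains.
Since £32,342.90 > £27,816, the payout is capped at £27,816.
Out of pocket: £55,066 − £27,816 = £27,250.

£27,250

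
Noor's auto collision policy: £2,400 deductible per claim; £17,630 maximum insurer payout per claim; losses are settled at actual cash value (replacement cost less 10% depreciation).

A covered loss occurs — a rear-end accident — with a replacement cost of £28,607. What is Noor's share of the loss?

Depreciate 10%: the covered value is £28,607 × 0.9 = £25,746.30.
Subtract the deductible: £25,746.30 − £2,400 = £23,346.30.
Since £23,346.30 > £17,630, the payout is capped at £17,630.
Driver's share is the uncovered remainder: £28,607 − £17,630 = £10,977.

£10,977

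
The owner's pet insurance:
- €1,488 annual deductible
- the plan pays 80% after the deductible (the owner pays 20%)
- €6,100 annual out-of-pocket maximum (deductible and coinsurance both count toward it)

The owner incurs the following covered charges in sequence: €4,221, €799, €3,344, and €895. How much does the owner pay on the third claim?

€668.80

Bill 1, €4,221: €1,488 finishes the deductible; €2,733 goes to coinsurance; 20% of €2,733 = €546.60. Cost to owner: €2,034.60. OOP to date €2,034.60.
Bill 2, €799: 20% coinsurance on €799 = €159.80. Cost to owner: €159.80. OOP to date €2,194.40.
Bill 3, €3,344: 20% coinsurance on €3,344 = €668.80. Owner owes €668.80 (running OOP €2,863.20).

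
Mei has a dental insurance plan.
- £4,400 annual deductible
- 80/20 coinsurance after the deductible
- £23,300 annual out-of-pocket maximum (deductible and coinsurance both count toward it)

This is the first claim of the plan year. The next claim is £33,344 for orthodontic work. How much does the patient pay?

£10,188.80

Nothing has been paid toward the £4,400 deductible, so the first £4,400 of this charge is applied there.
That leaves £33,344 − £4,400 = £28,944 for coinsurance.
Patient's 20% share of £28,944 is £5,788.80.
Patient responsibility before any cap: £4,400 + £5,788.80 = £10,188.80.
Total out-of-pocket so far would be £0 + £10,188.80 = £10,188.80, below the £23,300 cap — no reduction.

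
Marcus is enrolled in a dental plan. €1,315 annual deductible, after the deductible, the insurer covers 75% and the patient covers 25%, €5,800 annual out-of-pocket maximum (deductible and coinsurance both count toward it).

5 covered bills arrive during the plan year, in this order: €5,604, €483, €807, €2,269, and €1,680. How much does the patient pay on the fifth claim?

Bill 1, €5,604: €1,315 finishes the deductible; €4,289 goes to coinsurance; coinsurance €4,289 × 25% = €1,072.25. Patient owes €2,387.25 (running OOP €2,387.25).
Bill 2, €483: deductible already satisfied, so patient's share is 25% × €483 = €120.75. Patient pays €120.75; OOP now €2,508.
Bill 3, €807: deductible already satisfied, so patient's share is 25% × €807 = €201.75. Cost to patient: €201.75. OOP to date €2,709.75.
Bill 4, €2,269: deductible met; 25% of €2,269 = €567.25. Patient owes €567.25 (running OOP €3,277).
Bill 5, €1,680: deductible met; 25% of €1,680 = €420. Patient owes €420 (running OOP €3,697).

€420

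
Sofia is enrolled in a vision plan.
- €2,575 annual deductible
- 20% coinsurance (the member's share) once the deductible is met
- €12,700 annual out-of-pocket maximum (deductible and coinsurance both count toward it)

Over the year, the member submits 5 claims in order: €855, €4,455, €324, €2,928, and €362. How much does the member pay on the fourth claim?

€585.60

#1 (€855): entire amount goes to the deductible. Member owes €855 (running OOP €855).
#2 (€4,455): €1,720 to deductible, leaving €2,735; 20% of €2,735 = €547. Member owes €2,267 (running OOP €3,122).
#3 (€324): deductible met; 20% of €324 = €64.80. Cost to member: €64.80. OOP to date €3,186.80.
#4 (€2,928): 20% coinsurance on €2,928 = €585.60. Member owes €585.60 (running OOP €3,772.40).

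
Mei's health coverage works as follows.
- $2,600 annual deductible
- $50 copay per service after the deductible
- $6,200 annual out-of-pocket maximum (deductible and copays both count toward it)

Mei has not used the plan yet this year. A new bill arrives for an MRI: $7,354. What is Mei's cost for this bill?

$2,650

The full $2,600 deductible is still open; $2,600 of this bill applies to it.
That leaves $7,354 − $2,600 = $4,754 for the copay.
Copay on this service: $50.
So the patient owes $2,600 + $50 = $2,650 before any cap.
Total out-of-pocket so far would be $0 + $2,650 = $2,650, below the $6,200 cap — no reduction.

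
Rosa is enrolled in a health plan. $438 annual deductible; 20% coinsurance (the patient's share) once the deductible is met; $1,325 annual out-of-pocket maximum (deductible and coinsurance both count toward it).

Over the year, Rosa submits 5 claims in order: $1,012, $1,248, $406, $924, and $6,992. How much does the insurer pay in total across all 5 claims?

#1 ($1,012): deductible takes $438, $574 remains; coinsurance $574 × 20% = $114.80. Patient pays $552.80; OOP now $552.80. Insurer: $1,012 − $552.80 = $459.20.
#2 ($1,248): deductible already satisfied, so patient's share is 20% × $1,248 = $249.60. Patient owes $249.60 (running OOP $802.40). Insurer: $1,248 − $249.60 = $998.40.
#3 ($406): 20% coinsurance on $406 = $81.20. Cost to patient: $81.20. OOP to date $883.60. Insurer: $406 − $81.20 = $324.80.
#4 ($924): deductible already satisfied, so patient's share is 20% × $924 = $184.80. Cost to patient: $184.80. OOP to date $1,068.40. Insurer: $924 − $184.80 = $739.20.
#5 ($6,992): deductible already satisfied, so patient's share is 20% × $6,992 = $1,398.40. OOP would hit $2,466.80 > $1,325, so the cap limits the patient to $1,325 − $1,068.40 = $256.60. Plan pays $6,992 − $256.60 = $6,735.40.
Insurer total = bills − patient's total = $10,582 − $1,325 = $9,257.

$9,257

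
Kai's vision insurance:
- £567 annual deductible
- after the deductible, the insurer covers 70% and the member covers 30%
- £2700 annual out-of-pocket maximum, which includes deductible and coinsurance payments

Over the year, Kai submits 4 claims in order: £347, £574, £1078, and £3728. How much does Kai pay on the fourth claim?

Bill 1, £347: fully absorbed by the deductible. Member pays £347; OOP now £347.
Bill 2, £574: deductible takes £220, £354 remains; coinsurance £354 × 30% = £106.20. Cost to member: £326.20. OOP to date £673.20.
Bill 3, £1078: deductible met; 30% of £1078 = £323.40. Member owes £323.40 (running OOP £996.60).
Bill 4, £3728: deductible already satisfied, so member's share is 30% × £3728 = £1118.40. Member pays £1118.40; OOP now £2115.

£1118.40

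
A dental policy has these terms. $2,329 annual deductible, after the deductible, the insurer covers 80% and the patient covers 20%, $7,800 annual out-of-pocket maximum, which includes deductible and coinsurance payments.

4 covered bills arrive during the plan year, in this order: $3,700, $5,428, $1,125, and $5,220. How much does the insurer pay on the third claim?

#1 ($3,700): $2,329 finishes the deductible; $1,371 goes to coinsurance; 20% of $1,371 = $274.20. Patient pays $2,603.20; OOP now $2,603.20. Plan pays $3,700 − $2,603.20 = $1,096.80.
#2 ($5,428): deductible already satisfied, so patient's share is 20% × $5,428 = $1,085.60. Patient pays $1,085.60; OOP now $3,688.80. Plan pays $5,428 − $1,085.60 = $4,342.40.
#3 ($1,125): deductible already satisfied, so patient's share is 20% × $1,125 = $225. Patient owes $225 (running OOP $3,913.80). Insurer: $1,125 − $225 = $900.

$900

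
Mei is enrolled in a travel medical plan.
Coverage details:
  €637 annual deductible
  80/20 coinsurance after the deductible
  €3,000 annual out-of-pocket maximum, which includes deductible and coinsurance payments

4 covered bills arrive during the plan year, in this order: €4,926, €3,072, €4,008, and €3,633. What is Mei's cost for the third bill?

€801.60

Claim 1 (€4,926): deductible takes €637, €4,289 remains; coinsurance €4,289 × 20% = €857.80. Traveler owes €1,494.80 (running OOP €1,494.80).
Claim 2 (€3,072): 20% coinsurance on €3,072 = €614.40. Traveler owes €614.40 (running OOP €2,109.20).
Claim 3 (€4,008): deductible already satisfied, so traveler's share is 20% × €4,008 = €801.60. Traveler owes €801.60 (running OOP €2,910.80).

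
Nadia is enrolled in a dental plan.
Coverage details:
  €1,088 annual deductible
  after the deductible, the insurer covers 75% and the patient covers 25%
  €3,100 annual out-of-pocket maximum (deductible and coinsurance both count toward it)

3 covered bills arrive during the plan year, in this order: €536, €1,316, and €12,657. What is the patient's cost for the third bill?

#1 (€536): all of it applies to the deductible. Cost to patient: €536. OOP to date €536.
#2 (€1,316): €552 finishes the deductible; €764 goes to coinsurance; 25% of €764 = €191. Cost to patient: €743. OOP to date €1,279.
#3 (€12,657): 25% coinsurance on €12,657 = €3,164.25. OOP would hit €4,443.25 > €3,100, so the cap limits the patient to €3,100 − €1,279 = €1,821.

€1,821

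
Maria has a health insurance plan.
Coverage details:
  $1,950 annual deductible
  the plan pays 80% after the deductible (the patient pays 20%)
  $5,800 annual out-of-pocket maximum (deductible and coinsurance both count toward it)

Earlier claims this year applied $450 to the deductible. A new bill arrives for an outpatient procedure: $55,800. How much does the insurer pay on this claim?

$50,450

Remaining deductible: $1,950 − $450 = $1,500.
That leaves $55,800 − $1,500 = $54,300 for coinsurance.
20% of $54,300 = $10,860 falls to the patient.
That puts the patient's cost at $1,500 + $10,860 = $12,360 before any cap.
That would bring total out-of-pocket to $12,810, past the $5,800 cap. The patient is capped at $5,800 − $450 = $5,350 on this claim.
The plan picks up $55,800 − $5,350 = $50,450.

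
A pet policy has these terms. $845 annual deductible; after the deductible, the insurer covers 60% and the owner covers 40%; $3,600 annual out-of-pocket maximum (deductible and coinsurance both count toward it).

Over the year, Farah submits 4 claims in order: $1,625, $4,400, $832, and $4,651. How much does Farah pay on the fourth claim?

Claim 1 ($1,625): $845 finishes the deductible; $780 goes to coinsurance; 40% of $780 = $312. Cost to owner: $1,157. OOP to date $1,157.
Claim 2 ($4,400): 40% coinsurance on $4,400 = $1,760. Cost to owner: $1,760. OOP to date $2,917.
Claim 3 ($832): deductible met; 40% of $832 = $332.80. Owner owes $332.80 (running OOP $3,249.80).
Claim 4 ($4,651): deductible already satisfied, so owner's share is 40% × $4,651 = $1,860.40. Adding that to $3,249.80 gives $5,110.20, past the $3,600 cap; owner pays only $3,600 − $3,249.80 = $350.20.

$350.20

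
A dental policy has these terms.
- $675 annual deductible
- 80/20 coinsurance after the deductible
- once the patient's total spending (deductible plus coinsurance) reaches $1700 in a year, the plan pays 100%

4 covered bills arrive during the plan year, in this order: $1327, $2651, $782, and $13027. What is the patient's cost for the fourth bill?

$208

#1 ($1327): $675 to deductible, leaving $652; patient's 20% is $130.40. Patient pays $805.40; OOP now $805.40.
#2 ($2651): 20% coinsurance on $2651 = $530.20. Patient pays $530.20; OOP now $1335.60.
#3 ($782): 20% coinsurance on $782 = $156.40. Cost to patient: $156.40. OOP to date $1492.
#4 ($13027): deductible already satisfied, so patient's share is 20% × $13027 = $2605.40. Adding that to $1492 gives $4097.40, past the $1700 cap; patient pays only $1700 − $1492 = $208.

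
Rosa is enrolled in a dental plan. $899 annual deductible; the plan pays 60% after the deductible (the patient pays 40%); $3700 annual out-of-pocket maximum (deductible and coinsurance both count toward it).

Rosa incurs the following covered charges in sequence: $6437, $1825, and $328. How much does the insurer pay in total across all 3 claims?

Claim 1 — $6437: deductible takes $899, $5538 remains; coinsurance $5538 × 40% = $2215.20. Cost to patient: $3114.20. OOP to date $3114.20. Plan pays $6437 − $3114.20 = $3322.80.
Claim 2 — $1825: 40% coinsurance on $1825 = $730. OOP would hit $3844.20 > $3700, so the cap limits the patient to $3700 − $3114.20 = $585.80. Insurer: $1825 − $585.80 = $1239.20.
Claim 3 — $328: 40% coinsurance on $328 = $131.20. That would push OOP to $3831.20, over the $3700 cap, so patient pays $3700 − $3700 = $0. Plan pays $328 − $0 = $328.
Insurer total: $3322.80 + $1239.20 + $328 = $4890.

$4890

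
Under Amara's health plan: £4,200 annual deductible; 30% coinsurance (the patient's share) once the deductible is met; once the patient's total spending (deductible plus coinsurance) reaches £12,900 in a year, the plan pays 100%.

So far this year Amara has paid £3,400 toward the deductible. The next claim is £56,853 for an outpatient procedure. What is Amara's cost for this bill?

£9,500

Remaining deductible: £4,200 − £3,400 = £800.
That leaves £56,853 − £800 = £56,053 for coinsurance.
Coinsurance: £56,053 × 30% = £16,815.90.
So the patient owes £800 + £16,815.90 = £17,615.90 before any cap.
Year-to-date out-of-pocket would reach £3,400 + £17,615.90 = £21,015.90, above the £12,900 maximum, so the patient pays only £12,900 − £3,400 = £9,500.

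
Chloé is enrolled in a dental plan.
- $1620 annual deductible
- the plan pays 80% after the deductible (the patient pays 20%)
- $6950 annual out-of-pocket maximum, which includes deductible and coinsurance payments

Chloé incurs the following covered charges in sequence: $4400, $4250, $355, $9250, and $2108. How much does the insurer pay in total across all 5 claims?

Bill 1, $4400: $1620 to deductible, leaving $2780; coinsurance $2780 × 20% = $556. Patient owes $2176 (running OOP $2176). Plan pays $4400 − $2176 = $2224.
Bill 2, $4250: deductible already satisfied, so patient's share is 20% × $4250 = $850. Patient owes $850 (running OOP $3026). Plan pays $4250 − $850 = $3400.
Bill 3, $355: deductible met; 20% of $355 = $71. Patient pays $71; OOP now $3097. Plan pays $355 − $71 = $284.
Bill 4, $9250: 20% coinsurance on $9250 = $1850. Patient pays $1850; OOP now $4947. Plan pays $9250 − $1850 = $7400.
Bill 5, $2108: deductible met; 20% of $2108 = $421.60. Patient pays $421.60; OOP now $5368.60. Insurer: $2108 − $421.60 = $1686.40.
Insurer total: $2224 + $3400 + $284 + $7400 + $1686.40 = $14994.40.

$14994.40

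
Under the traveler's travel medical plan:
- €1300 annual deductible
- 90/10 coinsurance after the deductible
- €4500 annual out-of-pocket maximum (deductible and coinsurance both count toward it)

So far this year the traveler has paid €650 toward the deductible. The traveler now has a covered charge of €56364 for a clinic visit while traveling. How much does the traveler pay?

€650 of the €1300 deductible is already met, leaving €650.
The remaining €55714 (= €56364 − €650) moves to coinsurance.
Traveler's 10% share of €55714 is €5571.40.
Traveler responsibility before any cap: €650 + €5571.40 = €6221.40.
Adding €6221.40 to the €650 already spent would give €6871.40, which exceeds the €4500 cap; the traveler pays just €4500 − €650 = €3850.

€3850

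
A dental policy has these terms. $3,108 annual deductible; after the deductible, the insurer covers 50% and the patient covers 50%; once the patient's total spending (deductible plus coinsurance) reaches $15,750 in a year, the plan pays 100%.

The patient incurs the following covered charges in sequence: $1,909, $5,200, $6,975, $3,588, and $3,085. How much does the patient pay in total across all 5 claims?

Claim 1 ($1,909): entire amount goes to the deductible. Patient owes $1,909 (running OOP $1,909).
Claim 2 ($5,200): deductible takes $1,199, $4,001 remains; coinsurance $4,001 × 50% = $2,000.50. Patient pays $3,199.50; OOP now $5,108.50.
Claim 3 ($6,975): 50% coinsurance on $6,975 = $3,487.50. Cost to patient: $3,487.50. OOP to date $8,596.
Claim 4 ($3,588): deductible already satisfied, so patient's share is 50% × $3,588 = $1,794. Patient pays $1,794; OOP now $10,390.
Claim 5 ($3,085): 50% coinsurance on $3,085 = $1,542.50. Patient pays $1,542.50; OOP now $11,932.50.
Summing the patient's payments: $1,909 + $3,199.50 + $3,487.50 + $1,794 + $1,542.50 = $11,932.50.

$11,932.50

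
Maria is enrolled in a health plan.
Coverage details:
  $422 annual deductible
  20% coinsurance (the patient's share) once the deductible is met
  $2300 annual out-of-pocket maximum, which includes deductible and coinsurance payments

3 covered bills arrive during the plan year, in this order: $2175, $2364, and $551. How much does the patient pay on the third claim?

$110.20

Claim 1 — $2175: deductible takes $422, $1753 remains; patient's 20% is $350.60. Cost to patient: $772.60. OOP to date $772.60.
Claim 2 — $2364: deductible met; 20% of $2364 = $472.80. Patient pays $472.80; OOP now $1245.40.
Claim 3 — $551: 20% coinsurance on $551 = $110.20. Patient pays $110.20; OOP now $1355.60.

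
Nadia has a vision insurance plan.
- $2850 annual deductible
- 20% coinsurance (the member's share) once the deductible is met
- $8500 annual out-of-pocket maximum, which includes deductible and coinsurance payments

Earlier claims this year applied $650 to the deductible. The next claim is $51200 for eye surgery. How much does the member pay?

Deductible still to meet: $2850 − $650 = $2200.
The remaining $49000 (= $51200 − $2200) moves to coinsurance.
Coinsurance: $49000 × 20% = $9800.
Member responsibility before any cap: $2200 + $9800 = $12000.
That would bring total out-of-pocket to $12650, past the $8500 cap. The member is capped at $8500 − $650 = $7850 on this claim.

$7850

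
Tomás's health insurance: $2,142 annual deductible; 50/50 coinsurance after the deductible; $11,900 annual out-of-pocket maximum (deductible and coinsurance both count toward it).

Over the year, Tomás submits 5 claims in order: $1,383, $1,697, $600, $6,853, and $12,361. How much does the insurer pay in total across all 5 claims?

$10,994

Claim 1 — $1,383: entire amount goes to the deductible. Patient owes $1,383 (running OOP $1,383). Plan pays $1,383 − $1,383 = $0.
Claim 2 — $1,697: $759 to deductible, leaving $938; 50% of $938 = $469. Patient pays $1,228; OOP now $2,611. Insurer: $1,697 − $1,228 = $469.
Claim 3 — $600: deductible already satisfied, so patient's share is 50% × $600 = $300. Patient owes $300 (running OOP $2,911). Insurer: $600 − $300 = $300.
Claim 4 — $6,853: deductible met; 50% of $6,853 = $3,426.50. Cost to patient: $3,426.50. OOP to date $6,337.50. Plan pays $6,853 − $3,426.50 = $3,426.50.
Claim 5 — $12,361: deductible met; 50% of $12,361 = $6,180.50. Adding that to $6,337.50 gives $12,518, past the $11,900 cap; patient pays only $11,900 − $6,337.50 = $5,562.50. Insurer: $12,361 − $5,562.50 = $6,798.50.
Insurer total = bills − patient's total = $22,894 − $11,900 = $10,994.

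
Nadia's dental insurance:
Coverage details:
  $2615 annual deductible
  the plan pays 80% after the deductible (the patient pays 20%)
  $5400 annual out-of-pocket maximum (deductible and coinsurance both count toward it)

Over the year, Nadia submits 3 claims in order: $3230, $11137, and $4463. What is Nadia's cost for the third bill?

$434.60

#1 ($3230): deductible takes $2615, $615 remains; patient's 20% is $123. Cost to patient: $2738. OOP to date $2738.
#2 ($11137): deductible already satisfied, so patient's share is 20% × $11137 = $2227.40. Cost to patient: $2227.40. OOP to date $4965.40.
#3 ($4463): 20% coinsurance on $4463 = $892.60. OOP would hit $5858 > $5400, so the cap limits the patient to $5400 − $4965.40 = $434.60.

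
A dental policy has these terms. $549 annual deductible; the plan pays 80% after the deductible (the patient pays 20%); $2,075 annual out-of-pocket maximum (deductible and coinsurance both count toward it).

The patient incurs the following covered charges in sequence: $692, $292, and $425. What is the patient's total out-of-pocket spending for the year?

Claim 1 — $692: deductible takes $549, $143 remains; 20% of $143 = $28.60. Cost to patient: $577.60. OOP to date $577.60.
Claim 2 — $292: deductible met; 20% of $292 = $58.40. Patient pays $58.40; OOP now $636.
Claim 3 — $425: deductible met; 20% of $425 = $85. Cost to patient: $85. OOP to date $721.
Summing the patient's payments: $577.60 + $58.40 + $85 = $721.

$721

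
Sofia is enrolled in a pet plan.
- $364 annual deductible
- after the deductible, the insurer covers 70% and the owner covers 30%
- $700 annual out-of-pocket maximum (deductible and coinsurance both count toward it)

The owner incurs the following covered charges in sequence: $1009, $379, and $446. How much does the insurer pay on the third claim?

$417.20

Bill 1, $1009: deductible takes $364, $645 remains; owner's 30% is $193.50. Owner pays $557.50; OOP now $557.50. Plan pays $1009 − $557.50 = $451.50.
Bill 2, $379: 30% coinsurance on $379 = $113.70. Cost to owner: $113.70. OOP to date $671.20. Plan pays $379 − $113.70 = $265.30.
Bill 3, $446: 30% coinsurance on $446 = $133.80. That would push OOP to $805, over the $700 cap, so owner pays $700 − $671.20 = $28.80. Plan pays $446 − $28.80 = $417.20.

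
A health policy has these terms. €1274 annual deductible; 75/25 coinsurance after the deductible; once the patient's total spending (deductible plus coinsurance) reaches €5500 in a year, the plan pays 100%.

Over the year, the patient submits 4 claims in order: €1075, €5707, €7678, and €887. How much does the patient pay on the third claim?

Bill 1, €1075: entire amount goes to the deductible. Patient owes €1075 (running OOP €1075).
Bill 2, €5707: €199 to deductible, leaving €5508; coinsurance €5508 × 25% = €1377. Patient pays €1576; OOP now €2651.
Bill 3, €7678: deductible already satisfied, so patient's share is 25% × €7678 = €1919.50. Patient pays €1919.50; OOP now €4570.50.

€1919.50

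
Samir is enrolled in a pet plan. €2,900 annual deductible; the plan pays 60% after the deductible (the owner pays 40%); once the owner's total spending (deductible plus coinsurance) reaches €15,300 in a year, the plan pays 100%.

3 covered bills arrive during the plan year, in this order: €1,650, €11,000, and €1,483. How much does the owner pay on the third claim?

#1 (€1,650): fully absorbed by the deductible. Cost to owner: €1,650. OOP to date €1,650.
#2 (€11,000): €1,250 finishes the deductible; €9,750 goes to coinsurance; 40% of €9,750 = €3,900. Owner pays €5,150; OOP now €6,800.
#3 (€1,483): deductible already satisfied, so owner's share is 40% × €1,483 = €593.20. Owner owes €593.20 (running OOP €7,393.20).

€593.20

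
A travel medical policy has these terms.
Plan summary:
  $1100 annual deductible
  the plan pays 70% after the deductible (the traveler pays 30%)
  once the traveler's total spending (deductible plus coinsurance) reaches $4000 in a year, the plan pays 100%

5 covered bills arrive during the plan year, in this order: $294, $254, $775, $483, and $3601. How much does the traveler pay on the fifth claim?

$1080.30

Bill 1, $294: entire amount goes to the deductible. Traveler pays $294; OOP now $294.
Bill 2, $254: fully absorbed by the deductible. Traveler pays $254; OOP now $548.
Bill 3, $775: deductible takes $552, $223 remains; traveler's 30% is $66.90. Traveler pays $618.90; OOP now $1166.90.
Bill 4, $483: 30% coinsurance on $483 = $144.90. Cost to traveler: $144.90. OOP to date $1311.80.
Bill 5, $3601: 30% coinsurance on $3601 = $1080.30. Traveler owes $1080.30 (running OOP $2392.10).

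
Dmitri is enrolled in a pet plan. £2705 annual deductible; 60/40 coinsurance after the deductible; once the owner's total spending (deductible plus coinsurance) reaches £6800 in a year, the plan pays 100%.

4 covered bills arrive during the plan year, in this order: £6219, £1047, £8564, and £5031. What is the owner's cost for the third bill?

£2270.60

Claim 1 — £6219: deductible takes £2705, £3514 remains; owner's 40% is £1405.60. Cost to owner: £4110.60. OOP to date £4110.60.
Claim 2 — £1047: deductible met; 40% of £1047 = £418.80. Owner pays £418.80; OOP now £4529.40.
Claim 3 — £8564: deductible met; 40% of £8564 = £3425.60. That would push OOP to £7955, over the £6800 cap, so owner pays £6800 − £4529.40 = £2270.60.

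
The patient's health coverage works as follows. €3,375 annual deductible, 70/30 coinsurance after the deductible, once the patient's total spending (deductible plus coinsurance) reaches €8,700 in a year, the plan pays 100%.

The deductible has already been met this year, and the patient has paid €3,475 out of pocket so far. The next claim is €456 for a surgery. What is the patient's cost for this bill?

The deductible is already satisfied, so the full bill goes to coinsurance.
Coinsurance: €456 × 30% = €136.80.
Cumulative spending €3,475 + €136.80 = €3,611.80 stays under the €8,700 maximum.

€136.80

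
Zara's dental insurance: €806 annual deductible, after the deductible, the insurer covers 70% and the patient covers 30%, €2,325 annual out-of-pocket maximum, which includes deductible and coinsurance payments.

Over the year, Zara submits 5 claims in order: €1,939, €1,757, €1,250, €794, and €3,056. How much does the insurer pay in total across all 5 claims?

€6,471

Claim 1 — €1,939: €806 finishes the deductible; €1,133 goes to coinsurance; patient's 30% is €339.90. Patient pays €1,145.90; OOP now €1,145.90. Plan pays €1,939 − €1,145.90 = €793.10.
Claim 2 — €1,757: deductible already satisfied, so patient's share is 30% × €1,757 = €527.10. Patient pays €527.10; OOP now €1,673. Plan pays €1,757 − €527.10 = €1,229.90.
Claim 3 — €1,250: deductible already satisfied, so patient's share is 30% × €1,250 = €375. Patient pays €375; OOP now €2,048. Insurer: €1,250 − €375 = €875.
Claim 4 — €794: deductible met; 30% of €794 = €238.20. Patient pays €238.20; OOP now €2,286.20. Plan pays €794 − €238.20 = €555.80.
Claim 5 — €3,056: deductible already satisfied, so patient's share is 30% × €3,056 = €916.80. Adding that to €2,286.20 gives €3,203, past the €2,325 cap; patient pays only €2,325 − €2,286.20 = €38.80. Plan pays €3,056 − €38.80 = €3,017.20.
Insurer total: €793.10 + €1,229.90 + €875 + €555.80 + €3,017.20 = €6,471.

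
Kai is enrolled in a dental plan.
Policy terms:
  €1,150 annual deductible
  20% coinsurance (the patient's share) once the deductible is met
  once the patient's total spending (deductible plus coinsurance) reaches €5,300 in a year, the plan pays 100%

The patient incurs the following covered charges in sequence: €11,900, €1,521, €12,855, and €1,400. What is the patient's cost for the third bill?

Bill 1, €11,900: €1,150 to deductible, leaving €10,750; coinsurance €10,750 × 20% = €2,150. Cost to patient: €3,300. OOP to date €3,300.
Bill 2, €1,521: deductible already satisfied, so patient's share is 20% × €1,521 = €304.20. Patient pays €304.20; OOP now €3,604.20.
Bill 3, €12,855: 20% coinsurance on €12,855 = €2,571. OOP would hit €6,175.20 > €5,300, so the cap limits the patient to €5,300 − €3,604.20 = €1,695.80.

€1,695.80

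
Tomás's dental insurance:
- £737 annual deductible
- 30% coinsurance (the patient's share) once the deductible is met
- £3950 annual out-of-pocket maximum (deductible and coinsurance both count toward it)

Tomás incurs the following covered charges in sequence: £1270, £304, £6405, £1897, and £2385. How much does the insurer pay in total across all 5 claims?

Bill 1, £1270: £737 finishes the deductible; £533 goes to coinsurance; 30% of £533 = £159.90. Patient pays £896.90; OOP now £896.90. Plan pays £1270 − £896.90 = £373.10.
Bill 2, £304: 30% coinsurance on £304 = £91.20. Patient owes £91.20 (running OOP £988.10). Plan pays £304 − £91.20 = £212.80.
Bill 3, £6405: 30% coinsurance on £6405 = £1921.50. Patient owes £1921.50 (running OOP £2909.60). Insurer: £6405 − £1921.50 = £4483.50.
Bill 4, £1897: deductible met; 30% of £1897 = £569.10. Patient owes £569.10 (running OOP £3478.70). Plan pays £1897 − £569.10 = £1327.90.
Bill 5, £2385: deductible already satisfied, so patient's share is 30% × £2385 = £715.50. Adding that to £3478.70 gives £4194.20, past the £3950 cap; patient pays only £3950 − £3478.70 = £471.30. Insurer: £2385 − £471.30 = £1913.70.
Insurer total: £373.10 + £212.80 + £4483.50 + £1327.90 + £1913.70 = £8311.

£8311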